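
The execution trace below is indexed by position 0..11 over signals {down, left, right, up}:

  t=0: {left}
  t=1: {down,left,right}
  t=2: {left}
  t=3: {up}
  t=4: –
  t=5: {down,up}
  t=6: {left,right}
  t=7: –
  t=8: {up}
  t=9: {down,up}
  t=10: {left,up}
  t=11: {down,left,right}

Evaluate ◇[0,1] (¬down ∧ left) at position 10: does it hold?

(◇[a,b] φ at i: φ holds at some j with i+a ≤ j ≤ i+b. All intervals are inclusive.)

Check (¬down ∧ left) at each j in [10,11]:
  j=10: true
  j=11: false
Found at j=10 → formula holds.

True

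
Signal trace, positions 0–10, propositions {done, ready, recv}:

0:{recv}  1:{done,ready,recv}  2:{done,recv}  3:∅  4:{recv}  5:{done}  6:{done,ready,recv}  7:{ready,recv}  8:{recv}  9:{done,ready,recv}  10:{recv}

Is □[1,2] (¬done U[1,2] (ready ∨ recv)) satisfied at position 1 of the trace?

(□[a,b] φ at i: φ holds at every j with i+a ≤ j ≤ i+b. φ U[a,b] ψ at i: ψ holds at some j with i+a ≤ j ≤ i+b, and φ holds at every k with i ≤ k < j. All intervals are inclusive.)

False

Check (¬done U[1,2] (ready ∨ recv)) at every j in [2,3]:
  j=2: fails
  j=3: holds
Fails at j=2 → formula fails.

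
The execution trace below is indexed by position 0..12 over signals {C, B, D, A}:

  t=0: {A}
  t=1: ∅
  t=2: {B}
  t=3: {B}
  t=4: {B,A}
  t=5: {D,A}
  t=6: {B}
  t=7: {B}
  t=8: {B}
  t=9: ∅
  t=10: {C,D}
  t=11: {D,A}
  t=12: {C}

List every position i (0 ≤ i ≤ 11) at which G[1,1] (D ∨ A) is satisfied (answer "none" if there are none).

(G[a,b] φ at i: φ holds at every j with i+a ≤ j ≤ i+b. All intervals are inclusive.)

3, 4, 9, 10

Evaluate at each i in [0,11]:
  i=0: ✗ (fails at j=1)
  i=1: ✗ (fails at j=2)
  i=2: ✗ (fails at j=3)
  i=3: ✓ (all of [4,4])
  i=4: ✓ (all of [5,5])
  i=5: ✗ (fails at j=6)
  i=6: ✗ (fails at j=7)
  i=7: ✗ (fails at j=8)
  i=8: ✗ (fails at j=9)
  i=9: ✓ (all of [10,10])
  i=10: ✓ (all of [11,11])
  i=11: ✗ (fails at j=12)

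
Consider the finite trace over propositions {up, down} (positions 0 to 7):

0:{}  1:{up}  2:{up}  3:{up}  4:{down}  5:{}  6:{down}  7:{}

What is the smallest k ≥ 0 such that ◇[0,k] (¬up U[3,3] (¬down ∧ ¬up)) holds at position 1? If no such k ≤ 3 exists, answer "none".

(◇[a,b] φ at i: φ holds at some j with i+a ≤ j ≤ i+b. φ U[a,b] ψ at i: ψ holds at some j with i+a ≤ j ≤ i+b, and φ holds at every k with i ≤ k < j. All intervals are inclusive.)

Scan j = 1,2,… for (¬up U[3,3] (¬down ∧ ¬up)):
  j=1: fails
  j=2: fails
  j=3: fails
  j=4: holds
First hit at j=4, so smallest k = 4-1 = 3.

3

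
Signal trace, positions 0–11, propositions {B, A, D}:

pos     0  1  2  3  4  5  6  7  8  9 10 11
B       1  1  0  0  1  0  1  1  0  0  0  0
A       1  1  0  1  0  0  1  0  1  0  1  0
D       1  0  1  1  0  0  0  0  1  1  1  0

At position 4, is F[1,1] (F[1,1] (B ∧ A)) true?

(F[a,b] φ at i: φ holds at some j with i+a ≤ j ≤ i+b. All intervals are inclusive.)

Yes

Check F[1,1] (B ∧ A) at each j in [5,5]:
  j=5: holds (witness at 6)
Found at j=5 → formula holds.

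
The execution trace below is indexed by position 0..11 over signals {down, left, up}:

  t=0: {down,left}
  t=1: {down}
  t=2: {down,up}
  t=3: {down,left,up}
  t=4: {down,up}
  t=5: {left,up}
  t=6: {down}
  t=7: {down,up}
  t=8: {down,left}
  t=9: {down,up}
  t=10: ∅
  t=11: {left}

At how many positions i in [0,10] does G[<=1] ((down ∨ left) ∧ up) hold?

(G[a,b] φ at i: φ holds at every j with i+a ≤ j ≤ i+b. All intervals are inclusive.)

3

Evaluate at each i in [0,10]:
  i=0: ✗ (fails at j=0)
  i=1: ✗ (fails at j=1)
  i=2: ✓ (all of [2,3])
  i=3: ✓ (all of [3,4])
  i=4: ✓ (all of [4,5])
  i=5: ✗ (fails at j=6)
  i=6: ✗ (fails at j=6)
  i=7: ✗ (fails at j=8)
  i=8: ✗ (fails at j=8)
  i=9: ✗ (fails at j=10)
  i=10: ✗ (fails at j=10)
Positions where it holds: {2, 3, 4} → 3.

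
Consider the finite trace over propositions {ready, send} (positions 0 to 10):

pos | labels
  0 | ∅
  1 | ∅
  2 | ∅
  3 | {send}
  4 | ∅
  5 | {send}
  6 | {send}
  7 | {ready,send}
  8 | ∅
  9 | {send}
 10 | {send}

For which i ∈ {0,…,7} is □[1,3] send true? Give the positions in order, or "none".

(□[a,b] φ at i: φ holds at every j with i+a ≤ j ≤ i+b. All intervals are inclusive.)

Evaluate at each i in [0,7]:
  i=0: ✗ (fails at j=1)
  i=1: ✗ (fails at j=2)
  i=2: ✗ (fails at j=4)
  i=3: ✗ (fails at j=4)
  i=4: ✓ (all of [5,7])
  i=5: ✗ (fails at j=8)
  i=6: ✗ (fails at j=8)
  i=7: ✗ (fails at j=8)

4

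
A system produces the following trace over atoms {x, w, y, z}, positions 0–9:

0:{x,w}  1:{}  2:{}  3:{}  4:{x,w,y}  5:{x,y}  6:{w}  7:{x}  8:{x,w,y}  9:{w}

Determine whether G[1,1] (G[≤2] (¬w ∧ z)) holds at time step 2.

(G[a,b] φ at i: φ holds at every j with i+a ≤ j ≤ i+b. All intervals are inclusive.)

False

Check G[≤2] (¬w ∧ z) at every j in [3,3]:
  j=3: fails at 3
Fails at j=3 → formula fails.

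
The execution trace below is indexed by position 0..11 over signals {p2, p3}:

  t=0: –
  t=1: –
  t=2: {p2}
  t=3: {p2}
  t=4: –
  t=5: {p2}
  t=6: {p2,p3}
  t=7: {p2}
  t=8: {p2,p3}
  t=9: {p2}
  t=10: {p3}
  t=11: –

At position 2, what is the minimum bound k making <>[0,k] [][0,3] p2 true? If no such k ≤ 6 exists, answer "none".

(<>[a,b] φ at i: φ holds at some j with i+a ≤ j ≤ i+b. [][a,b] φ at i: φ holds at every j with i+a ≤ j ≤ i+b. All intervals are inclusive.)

Scan j = 2,3,… for [][0,3] p2:
  j=2: fails
  j=3: fails
  j=4: fails
  j=5: holds
First hit at j=5, so smallest k = 5-2 = 3.

3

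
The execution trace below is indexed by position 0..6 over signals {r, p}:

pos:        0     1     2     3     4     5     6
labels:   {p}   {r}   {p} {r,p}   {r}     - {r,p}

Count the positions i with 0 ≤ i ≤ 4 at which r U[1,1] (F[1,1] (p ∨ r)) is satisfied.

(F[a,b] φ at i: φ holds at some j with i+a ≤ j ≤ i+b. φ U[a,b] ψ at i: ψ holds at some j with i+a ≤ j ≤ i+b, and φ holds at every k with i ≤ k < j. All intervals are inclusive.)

Evaluate at each i in [0,4]:
  i=0: ✗ (lhs fails at k=0 before rhs at j=1)
  i=1: ✓ (rhs at j=2; lhs holds on [1,1])
  i=2: ✗ (lhs fails at k=2 before rhs at j=3)
  i=3: ✗ (no rhs in [4,4])
  i=4: ✓ (rhs at j=5; lhs holds on [4,4])
Positions where it holds: {1, 4} → 2.

2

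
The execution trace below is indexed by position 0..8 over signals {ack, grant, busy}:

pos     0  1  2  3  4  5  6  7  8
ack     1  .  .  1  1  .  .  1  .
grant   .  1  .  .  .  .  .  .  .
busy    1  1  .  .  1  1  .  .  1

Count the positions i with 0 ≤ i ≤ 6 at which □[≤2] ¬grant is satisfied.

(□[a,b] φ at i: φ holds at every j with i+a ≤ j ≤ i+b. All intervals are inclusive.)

Evaluate at each i in [0,6]:
  i=0: ✗ (fails at j=1)
  i=1: ✗ (fails at j=1)
  i=2: ✓ (all of [2,4])
  i=3: ✓ (all of [3,5])
  i=4: ✓ (all of [4,6])
  i=5: ✓ (all of [5,7])
  i=6: ✓ (all of [6,8])
Positions where it holds: {2, 3, 4, 5, 6} → 5.

5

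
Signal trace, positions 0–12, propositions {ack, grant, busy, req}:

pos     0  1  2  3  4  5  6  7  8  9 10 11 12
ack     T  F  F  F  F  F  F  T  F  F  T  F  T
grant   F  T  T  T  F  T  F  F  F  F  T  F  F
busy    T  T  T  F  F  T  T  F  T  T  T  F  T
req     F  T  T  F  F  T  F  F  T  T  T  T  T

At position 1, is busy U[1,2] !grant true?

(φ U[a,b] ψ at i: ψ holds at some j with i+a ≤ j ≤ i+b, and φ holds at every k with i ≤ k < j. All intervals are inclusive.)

Need some j in [2,3] with !grant, and busy at every k in [1,j-1].
  j=2: !grant false.
  j=3: !grant false.
No j in the window works → until fails.

False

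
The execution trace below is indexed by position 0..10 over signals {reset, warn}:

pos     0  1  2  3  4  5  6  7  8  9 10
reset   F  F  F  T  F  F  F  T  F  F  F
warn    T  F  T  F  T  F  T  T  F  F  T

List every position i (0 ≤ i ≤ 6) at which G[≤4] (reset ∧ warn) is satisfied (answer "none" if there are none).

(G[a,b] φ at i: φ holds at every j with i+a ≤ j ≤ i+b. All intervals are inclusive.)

none

Evaluate at each i in [0,6]:
  i=0: ✗ (fails at j=0)
  i=1: ✗ (fails at j=1)
  i=2: ✗ (fails at j=2)
  i=3: ✗ (fails at j=3)
  i=4: ✗ (fails at j=4)
  i=5: ✗ (fails at j=5)
  i=6: ✗ (fails at j=6)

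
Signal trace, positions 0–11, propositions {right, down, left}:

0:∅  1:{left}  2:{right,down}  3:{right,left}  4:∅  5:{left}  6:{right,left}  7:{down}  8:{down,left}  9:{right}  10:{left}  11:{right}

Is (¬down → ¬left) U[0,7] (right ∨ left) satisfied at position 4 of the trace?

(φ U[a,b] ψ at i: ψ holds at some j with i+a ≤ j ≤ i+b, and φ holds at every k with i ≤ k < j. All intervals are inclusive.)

Holds

Need some j in [4,11] with (right ∨ left), and (¬down → ¬left) at every k in [4,j-1].
  j=4: (right ∨ left) false.
  j=5: (right ∨ left) holds; (¬down → ¬left) holds at every k in [4,4] → satisfied.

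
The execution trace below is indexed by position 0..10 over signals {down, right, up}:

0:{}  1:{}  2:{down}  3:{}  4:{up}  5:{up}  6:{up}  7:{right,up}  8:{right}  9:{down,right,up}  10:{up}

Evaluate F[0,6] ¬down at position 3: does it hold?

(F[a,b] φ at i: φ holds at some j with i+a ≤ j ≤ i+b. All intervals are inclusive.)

Check ¬down at each j in [3,9]:
  j=3: true
  j=4: true
  j=5: true
  j=6: true
  j=7: true
  j=8: true
  j=9: false
Found at j=3 → formula holds.

Holds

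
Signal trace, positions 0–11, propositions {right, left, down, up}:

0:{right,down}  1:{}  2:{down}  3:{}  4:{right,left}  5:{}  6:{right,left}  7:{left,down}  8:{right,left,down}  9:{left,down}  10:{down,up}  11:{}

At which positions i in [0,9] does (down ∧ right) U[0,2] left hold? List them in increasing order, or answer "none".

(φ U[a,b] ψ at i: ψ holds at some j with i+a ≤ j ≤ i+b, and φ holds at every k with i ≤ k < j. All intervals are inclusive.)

4, 6, 7, 8, 9

Evaluate at each i in [0,9]:
  i=0: ✗ (no rhs in [0,2])
  i=1: ✗ (no rhs in [1,3])
  i=2: ✗ (lhs fails at k=2 before rhs at j=4)
  i=3: ✗ (lhs fails at k=3 before rhs at j=4)
  i=4: ✓ (rhs at j=4)
  i=5: ✗ (lhs fails at k=5 before rhs at j=6)
  i=6: ✓ (rhs at j=6)
  i=7: ✓ (rhs at j=7)
  i=8: ✓ (rhs at j=8)
  i=9: ✓ (rhs at j=9)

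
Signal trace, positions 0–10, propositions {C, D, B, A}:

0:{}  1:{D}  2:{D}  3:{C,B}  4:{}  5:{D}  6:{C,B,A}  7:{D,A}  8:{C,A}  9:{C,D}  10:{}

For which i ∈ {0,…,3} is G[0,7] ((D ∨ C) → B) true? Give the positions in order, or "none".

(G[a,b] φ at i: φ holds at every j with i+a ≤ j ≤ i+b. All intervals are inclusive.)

none

Evaluate at each i in [0,3]:
  i=0: ✗ (fails at j=1)
  i=1: ✗ (fails at j=1)
  i=2: ✗ (fails at j=2)
  i=3: ✗ (fails at j=5)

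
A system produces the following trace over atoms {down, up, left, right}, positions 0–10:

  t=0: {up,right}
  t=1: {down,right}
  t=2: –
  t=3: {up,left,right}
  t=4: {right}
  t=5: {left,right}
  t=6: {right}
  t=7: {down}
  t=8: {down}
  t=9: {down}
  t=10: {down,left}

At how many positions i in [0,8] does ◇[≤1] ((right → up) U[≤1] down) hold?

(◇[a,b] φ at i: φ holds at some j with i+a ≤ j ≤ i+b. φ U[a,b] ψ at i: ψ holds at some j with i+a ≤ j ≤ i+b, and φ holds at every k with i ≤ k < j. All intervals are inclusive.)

Evaluate at each i in [0,8]:
  i=0: ✓ (witness j=0)
  i=1: ✓ (witness j=1)
  i=2: ✗ (none in [2,3])
  i=3: ✗ (none in [3,4])
  i=4: ✗ (none in [4,5])
  i=5: ✗ (none in [5,6])
  i=6: ✓ (witness j=7)
  i=7: ✓ (witness j=7)
  i=8: ✓ (witness j=8)
Positions where it holds: {0, 1, 6, 7, 8} → 5.

5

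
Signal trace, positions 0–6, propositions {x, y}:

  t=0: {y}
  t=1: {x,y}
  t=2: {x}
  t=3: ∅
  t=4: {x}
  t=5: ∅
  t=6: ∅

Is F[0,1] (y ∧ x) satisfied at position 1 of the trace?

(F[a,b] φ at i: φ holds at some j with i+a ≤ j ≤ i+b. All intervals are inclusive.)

Check (y ∧ x) at each j in [1,2]:
  j=1: true
  j=2: false
Found at j=1 → formula holds.

True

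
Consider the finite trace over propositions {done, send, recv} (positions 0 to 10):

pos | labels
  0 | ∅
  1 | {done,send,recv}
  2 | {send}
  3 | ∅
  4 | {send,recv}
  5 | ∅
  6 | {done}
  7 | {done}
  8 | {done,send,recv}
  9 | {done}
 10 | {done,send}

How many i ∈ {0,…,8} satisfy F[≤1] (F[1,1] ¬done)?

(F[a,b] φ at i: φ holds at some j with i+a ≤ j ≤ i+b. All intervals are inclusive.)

Evaluate at each i in [0,8]:
  i=0: ✓ (witness j=1)
  i=1: ✓ (witness j=1)
  i=2: ✓ (witness j=2)
  i=3: ✓ (witness j=3)
  i=4: ✓ (witness j=4)
  i=5: ✗ (none in [5,6])
  i=6: ✗ (none in [6,7])
  i=7: ✗ (none in [7,8])
  i=8: ✗ (none in [8,9])
Positions where it holds: {0, 1, 2, 3, 4} → 5.

5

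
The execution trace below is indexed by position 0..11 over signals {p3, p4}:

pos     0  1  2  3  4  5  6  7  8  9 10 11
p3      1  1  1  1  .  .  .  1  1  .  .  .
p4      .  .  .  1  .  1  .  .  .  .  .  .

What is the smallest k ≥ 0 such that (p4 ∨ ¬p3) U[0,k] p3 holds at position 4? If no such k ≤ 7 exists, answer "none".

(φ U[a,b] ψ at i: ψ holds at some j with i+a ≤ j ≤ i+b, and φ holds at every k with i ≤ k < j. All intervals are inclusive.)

3

Need earliest j ≥ 4 with p3, and (p4 ∨ ¬p3) at every k in [4,j-1].
  j=4: rhs fails.
  j=5: rhs fails.
  j=6: rhs fails.
  j=7: rhs holds; lhs holds on [4,6]. k = 3.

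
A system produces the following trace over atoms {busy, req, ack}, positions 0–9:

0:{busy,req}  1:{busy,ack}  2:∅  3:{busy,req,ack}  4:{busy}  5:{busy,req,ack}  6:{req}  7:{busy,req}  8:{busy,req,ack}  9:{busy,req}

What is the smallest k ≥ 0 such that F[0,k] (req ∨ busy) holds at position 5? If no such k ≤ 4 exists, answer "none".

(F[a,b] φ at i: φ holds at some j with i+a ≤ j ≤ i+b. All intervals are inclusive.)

0

Scan j = 5,6,… for (req ∨ busy):
  j=5: holds
First hit at j=5, so smallest k = 5-5 = 0.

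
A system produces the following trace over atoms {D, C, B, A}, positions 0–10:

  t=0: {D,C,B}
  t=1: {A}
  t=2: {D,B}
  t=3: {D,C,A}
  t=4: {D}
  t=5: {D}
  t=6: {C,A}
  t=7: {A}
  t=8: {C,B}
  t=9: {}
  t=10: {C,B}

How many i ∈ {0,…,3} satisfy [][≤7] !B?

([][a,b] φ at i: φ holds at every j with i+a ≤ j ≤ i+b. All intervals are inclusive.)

0

Evaluate at each i in [0,3]:
  i=0: ✗ (fails at j=0)
  i=1: ✗ (fails at j=2)
  i=2: ✗ (fails at j=2)
  i=3: ✗ (fails at j=8)
Positions where it holds: {} → 0.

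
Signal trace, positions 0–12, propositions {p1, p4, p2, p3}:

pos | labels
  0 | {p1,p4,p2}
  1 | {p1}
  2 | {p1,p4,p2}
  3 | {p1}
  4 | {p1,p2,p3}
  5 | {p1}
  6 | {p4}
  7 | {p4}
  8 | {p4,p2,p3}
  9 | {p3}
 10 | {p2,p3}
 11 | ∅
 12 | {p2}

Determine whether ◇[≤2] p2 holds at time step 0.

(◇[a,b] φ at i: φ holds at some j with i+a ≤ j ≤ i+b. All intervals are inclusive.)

Holds

Check p2 at each j in [0,2]:
  j=0: true
  j=1: false
  j=2: true
Found at j=0 → formula holds.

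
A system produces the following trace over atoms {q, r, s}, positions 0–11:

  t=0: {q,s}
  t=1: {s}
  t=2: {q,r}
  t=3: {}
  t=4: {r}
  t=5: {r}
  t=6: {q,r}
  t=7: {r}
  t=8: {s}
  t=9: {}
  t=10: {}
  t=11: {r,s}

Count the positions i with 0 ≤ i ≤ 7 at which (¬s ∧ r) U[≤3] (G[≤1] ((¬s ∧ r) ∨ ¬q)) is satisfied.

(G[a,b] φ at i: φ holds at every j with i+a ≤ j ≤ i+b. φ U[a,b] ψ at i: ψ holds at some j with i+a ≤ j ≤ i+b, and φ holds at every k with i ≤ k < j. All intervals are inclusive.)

Evaluate at each i in [0,7]:
  i=0: ✗ (lhs fails at k=0 before rhs at j=1)
  i=1: ✓ (rhs at j=1)
  i=2: ✓ (rhs at j=2)
  i=3: ✓ (rhs at j=3)
  i=4: ✓ (rhs at j=4)
  i=5: ✓ (rhs at j=5)
  i=6: ✓ (rhs at j=6)
  i=7: ✓ (rhs at j=7)
Positions where it holds: {1, 2, 3, 4, 5, 6, 7} → 7.

7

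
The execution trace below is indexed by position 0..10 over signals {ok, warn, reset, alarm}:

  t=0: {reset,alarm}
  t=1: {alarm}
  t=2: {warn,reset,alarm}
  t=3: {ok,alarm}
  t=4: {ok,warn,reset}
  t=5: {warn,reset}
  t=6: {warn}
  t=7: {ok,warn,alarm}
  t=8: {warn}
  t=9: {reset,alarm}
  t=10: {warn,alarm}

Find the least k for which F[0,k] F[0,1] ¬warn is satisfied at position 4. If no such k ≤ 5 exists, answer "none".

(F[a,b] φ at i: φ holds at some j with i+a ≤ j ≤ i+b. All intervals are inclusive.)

Scan j = 4,5,… for F[0,1] ¬warn:
  j=4: fails
  j=5: fails
  j=6: fails
  j=7: fails
  j=8: holds
First hit at j=8, so smallest k = 8-4 = 4.

4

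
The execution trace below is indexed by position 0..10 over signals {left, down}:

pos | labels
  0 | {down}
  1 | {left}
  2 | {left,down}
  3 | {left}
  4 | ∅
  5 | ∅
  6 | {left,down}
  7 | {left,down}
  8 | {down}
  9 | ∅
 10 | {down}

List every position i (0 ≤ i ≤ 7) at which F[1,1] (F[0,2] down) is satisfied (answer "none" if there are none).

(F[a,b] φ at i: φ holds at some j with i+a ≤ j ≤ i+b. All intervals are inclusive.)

0, 1, 3, 4, 5, 6, 7

Evaluate at each i in [0,7]:
  i=0: ✓ (witness j=1)
  i=1: ✓ (witness j=2)
  i=2: ✗ (none in [3,3])
  i=3: ✓ (witness j=4)
  i=4: ✓ (witness j=5)
  i=5: ✓ (witness j=6)
  i=6: ✓ (witness j=7)
  i=7: ✓ (witness j=8)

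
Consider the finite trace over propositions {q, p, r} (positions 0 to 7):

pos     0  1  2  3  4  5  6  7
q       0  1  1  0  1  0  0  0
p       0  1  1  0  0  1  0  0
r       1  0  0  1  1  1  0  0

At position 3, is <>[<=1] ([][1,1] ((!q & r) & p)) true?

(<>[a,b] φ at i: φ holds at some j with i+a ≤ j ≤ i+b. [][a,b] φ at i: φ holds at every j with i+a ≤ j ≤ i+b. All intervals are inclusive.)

Holds

Check [][1,1] ((!q & r) & p) at each j in [3,4]:
  j=3: fails at 4
  j=4: holds on [5,5]
Found at j=4 → formula holds.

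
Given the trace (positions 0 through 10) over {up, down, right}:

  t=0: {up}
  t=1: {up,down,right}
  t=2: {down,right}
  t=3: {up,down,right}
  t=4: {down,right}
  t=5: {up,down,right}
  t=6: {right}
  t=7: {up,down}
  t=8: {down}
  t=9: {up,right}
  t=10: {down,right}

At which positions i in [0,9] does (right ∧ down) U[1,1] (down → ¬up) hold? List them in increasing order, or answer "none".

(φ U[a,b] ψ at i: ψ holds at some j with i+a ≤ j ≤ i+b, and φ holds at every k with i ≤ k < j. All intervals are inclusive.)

Evaluate at each i in [0,9]:
  i=0: ✗ (no rhs in [1,1])
  i=1: ✓ (rhs at j=2; lhs holds on [1,1])
  i=2: ✗ (no rhs in [3,3])
  i=3: ✓ (rhs at j=4; lhs holds on [3,3])
  i=4: ✗ (no rhs in [5,5])
  i=5: ✓ (rhs at j=6; lhs holds on [5,5])
  i=6: ✗ (no rhs in [7,7])
  i=7: ✗ (lhs fails at k=7 before rhs at j=8)
  i=8: ✗ (lhs fails at k=8 before rhs at j=9)
  i=9: ✗ (lhs fails at k=9 before rhs at j=10)

1, 3, 5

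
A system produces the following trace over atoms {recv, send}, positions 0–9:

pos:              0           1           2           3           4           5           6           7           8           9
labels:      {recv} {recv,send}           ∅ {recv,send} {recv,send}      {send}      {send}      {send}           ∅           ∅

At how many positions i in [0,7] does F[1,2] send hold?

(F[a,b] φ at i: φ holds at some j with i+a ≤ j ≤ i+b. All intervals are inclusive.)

Evaluate at each i in [0,7]:
  i=0: ✓ (witness j=1)
  i=1: ✓ (witness j=3)
  i=2: ✓ (witness j=3)
  i=3: ✓ (witness j=4)
  i=4: ✓ (witness j=5)
  i=5: ✓ (witness j=6)
  i=6: ✓ (witness j=7)
  i=7: ✗ (none in [8,9])
Positions where it holds: {0, 1, 2, 3, 4, 5, 6} → 7.

7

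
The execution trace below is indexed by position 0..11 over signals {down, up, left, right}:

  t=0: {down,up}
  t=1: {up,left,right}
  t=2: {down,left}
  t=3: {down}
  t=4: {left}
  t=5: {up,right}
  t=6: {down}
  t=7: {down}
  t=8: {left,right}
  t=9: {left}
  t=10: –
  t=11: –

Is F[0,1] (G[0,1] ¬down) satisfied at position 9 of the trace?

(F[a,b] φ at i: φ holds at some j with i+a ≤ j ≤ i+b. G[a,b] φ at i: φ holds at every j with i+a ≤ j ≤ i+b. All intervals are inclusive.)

Holds

Check G[0,1] ¬down at each j in [9,10]:
  j=9: holds on [9,10]
  j=10: holds on [10,11]
Found at j=9 → formula holds.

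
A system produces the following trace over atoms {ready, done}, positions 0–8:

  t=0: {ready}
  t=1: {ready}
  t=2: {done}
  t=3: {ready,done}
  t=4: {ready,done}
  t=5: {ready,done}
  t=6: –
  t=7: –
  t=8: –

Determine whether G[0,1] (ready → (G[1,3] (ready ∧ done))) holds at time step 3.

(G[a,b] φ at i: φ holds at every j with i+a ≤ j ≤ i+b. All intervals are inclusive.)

Does not hold

Check (ready → (G[1,3] (ready ∧ done))) at every j in [3,4]:
  j=3: antecedent true; consequent fails at 6 → ✗
  j=4: antecedent true; consequent fails at 6 → ✗
Fails at j=3 → formula fails.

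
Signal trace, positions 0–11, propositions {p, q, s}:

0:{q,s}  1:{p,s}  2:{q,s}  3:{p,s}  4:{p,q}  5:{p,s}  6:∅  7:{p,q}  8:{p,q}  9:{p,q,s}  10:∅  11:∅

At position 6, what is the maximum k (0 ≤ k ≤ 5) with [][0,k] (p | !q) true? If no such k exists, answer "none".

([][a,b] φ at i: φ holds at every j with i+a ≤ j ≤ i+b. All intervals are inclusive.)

5

(p | !q) must hold from j=6 onward; find where it first fails.
  j=6: holds
  j=7: holds
  j=8: holds
  j=9: holds
  j=10: holds
  j=11: holds
Holds through j=11; largest k = 5.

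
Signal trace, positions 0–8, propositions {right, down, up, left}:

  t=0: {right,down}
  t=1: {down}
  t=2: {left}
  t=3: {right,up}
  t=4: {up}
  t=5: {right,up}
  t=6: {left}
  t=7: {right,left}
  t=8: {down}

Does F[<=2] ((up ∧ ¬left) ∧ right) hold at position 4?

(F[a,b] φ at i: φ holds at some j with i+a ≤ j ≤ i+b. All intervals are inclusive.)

Check ((up ∧ ¬left) ∧ right) at each j in [4,6]:
  j=4: false
  j=5: true
  j=6: false
Found at j=5 → formula holds.

Yes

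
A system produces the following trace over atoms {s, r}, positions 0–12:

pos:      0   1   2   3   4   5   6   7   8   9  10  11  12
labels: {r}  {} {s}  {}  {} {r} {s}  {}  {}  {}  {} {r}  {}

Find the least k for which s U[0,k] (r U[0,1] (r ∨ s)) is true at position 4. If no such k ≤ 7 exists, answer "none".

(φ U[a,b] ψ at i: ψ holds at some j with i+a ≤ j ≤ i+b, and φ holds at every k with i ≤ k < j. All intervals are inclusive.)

Need earliest j ≥ 4 with (r U[0,1] (r ∨ s)), and s at every k in [4,j-1].
  j=4: rhs fails.
  j=5: rhs holds but lhs fails at k=4.
  j=6: rhs holds but lhs fails at k=4.
  j=7: rhs fails.
  j=8: rhs fails.
  j=9: rhs fails.
  j=10: rhs fails.
  j=11: rhs holds but lhs fails at k=4.
No witness within the range → none.

none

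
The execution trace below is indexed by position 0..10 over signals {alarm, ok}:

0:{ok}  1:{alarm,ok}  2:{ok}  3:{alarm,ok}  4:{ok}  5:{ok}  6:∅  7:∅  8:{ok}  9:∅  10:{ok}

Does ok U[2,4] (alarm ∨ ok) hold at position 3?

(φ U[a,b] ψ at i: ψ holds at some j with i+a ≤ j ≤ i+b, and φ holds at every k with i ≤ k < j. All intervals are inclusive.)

True

Need some j in [5,7] with (alarm ∨ ok), and ok at every k in [3,j-1].
  j=5: (alarm ∨ ok) holds; ok holds at every k in [3,4] → satisfied.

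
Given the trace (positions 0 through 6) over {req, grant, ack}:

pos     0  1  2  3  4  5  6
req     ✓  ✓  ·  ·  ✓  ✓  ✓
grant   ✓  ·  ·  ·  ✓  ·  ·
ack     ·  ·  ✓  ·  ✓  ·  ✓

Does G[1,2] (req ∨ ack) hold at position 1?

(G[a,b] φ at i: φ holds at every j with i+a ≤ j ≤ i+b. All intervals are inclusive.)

Check (req ∨ ack) at every j in [2,3]:
  j=2: true
  j=3: false
Fails at j=3 → formula fails.

False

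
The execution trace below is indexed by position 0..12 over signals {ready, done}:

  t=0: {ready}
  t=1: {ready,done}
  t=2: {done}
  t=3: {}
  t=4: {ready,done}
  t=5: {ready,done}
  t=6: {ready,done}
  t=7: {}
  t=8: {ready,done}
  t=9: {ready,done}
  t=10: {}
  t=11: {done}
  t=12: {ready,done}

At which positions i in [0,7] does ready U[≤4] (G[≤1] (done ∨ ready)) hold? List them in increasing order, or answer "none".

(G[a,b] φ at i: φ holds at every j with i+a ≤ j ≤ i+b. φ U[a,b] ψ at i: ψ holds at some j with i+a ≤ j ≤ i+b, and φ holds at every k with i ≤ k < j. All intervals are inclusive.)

0, 1, 4, 5

Evaluate at each i in [0,7]:
  i=0: ✓ (rhs at j=0)
  i=1: ✓ (rhs at j=1)
  i=2: ✗ (lhs fails at k=2 before rhs at j=4)
  i=3: ✗ (lhs fails at k=3 before rhs at j=4)
  i=4: ✓ (rhs at j=4)
  i=5: ✓ (rhs at j=5)
  i=6: ✗ (lhs fails at k=7 before rhs at j=8)
  i=7: ✗ (lhs fails at k=7 before rhs at j=8)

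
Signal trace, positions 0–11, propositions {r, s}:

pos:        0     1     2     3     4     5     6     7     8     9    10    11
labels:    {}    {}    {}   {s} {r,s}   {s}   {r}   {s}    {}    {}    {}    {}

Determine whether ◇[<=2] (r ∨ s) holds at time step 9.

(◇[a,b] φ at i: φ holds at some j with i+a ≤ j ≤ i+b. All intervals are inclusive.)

Check (r ∨ s) at each j in [9,11]:
  j=9: false
  j=10: false
  j=11: false
No position in the window satisfies it → formula fails.

No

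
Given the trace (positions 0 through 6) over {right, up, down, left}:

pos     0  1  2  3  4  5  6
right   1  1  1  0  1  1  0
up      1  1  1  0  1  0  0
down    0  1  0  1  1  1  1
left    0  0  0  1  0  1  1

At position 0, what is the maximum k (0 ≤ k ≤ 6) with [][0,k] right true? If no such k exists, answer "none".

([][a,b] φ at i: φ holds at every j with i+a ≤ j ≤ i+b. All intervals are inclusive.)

right must hold from j=0 onward; find where it first fails.
  j=0: holds
  j=1: holds
  j=2: holds
  j=3: fails
Holds on [0,2], so largest k = 2.

2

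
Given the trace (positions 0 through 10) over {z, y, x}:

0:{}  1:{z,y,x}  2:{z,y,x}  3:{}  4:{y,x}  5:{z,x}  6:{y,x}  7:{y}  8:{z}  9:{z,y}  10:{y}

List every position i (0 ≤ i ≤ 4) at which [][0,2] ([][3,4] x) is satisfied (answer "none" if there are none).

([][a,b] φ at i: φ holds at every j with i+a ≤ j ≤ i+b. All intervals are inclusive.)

Evaluate at each i in [0,4]:
  i=0: ✗ (fails at j=0)
  i=1: ✗ (fails at j=3)
  i=2: ✗ (fails at j=3)
  i=3: ✗ (fails at j=3)
  i=4: ✗ (fails at j=4)

none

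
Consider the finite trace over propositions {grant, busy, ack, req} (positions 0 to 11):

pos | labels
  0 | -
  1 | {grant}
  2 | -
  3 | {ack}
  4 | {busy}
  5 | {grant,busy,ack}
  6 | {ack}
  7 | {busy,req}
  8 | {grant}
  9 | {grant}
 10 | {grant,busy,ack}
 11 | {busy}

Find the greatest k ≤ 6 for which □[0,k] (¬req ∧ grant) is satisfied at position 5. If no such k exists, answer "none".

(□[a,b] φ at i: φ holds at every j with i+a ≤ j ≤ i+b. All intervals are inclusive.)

(¬req ∧ grant) must hold from j=5 onward; find where it first fails.
  j=5: holds
  j=6: fails
Holds on [5,5], so largest k = 0.

0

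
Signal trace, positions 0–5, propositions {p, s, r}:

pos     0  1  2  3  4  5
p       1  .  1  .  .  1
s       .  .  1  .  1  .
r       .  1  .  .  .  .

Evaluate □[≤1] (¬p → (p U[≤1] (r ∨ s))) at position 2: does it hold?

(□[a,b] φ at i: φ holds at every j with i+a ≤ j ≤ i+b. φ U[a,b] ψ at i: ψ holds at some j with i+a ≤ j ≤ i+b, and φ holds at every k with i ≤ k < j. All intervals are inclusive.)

Check (¬p → (p U[≤1] (r ∨ s))) at every j in [2,3]:
  j=2: antecedent false → ✓
  j=3: antecedent true; consequent fails → ✗
Fails at j=3 → formula fails.

No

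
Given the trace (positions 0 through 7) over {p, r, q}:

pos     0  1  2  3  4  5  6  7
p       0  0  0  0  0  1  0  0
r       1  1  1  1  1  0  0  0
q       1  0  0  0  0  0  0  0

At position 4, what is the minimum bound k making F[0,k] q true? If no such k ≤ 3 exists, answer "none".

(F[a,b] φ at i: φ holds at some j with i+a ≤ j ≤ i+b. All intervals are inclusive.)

Scan j = 4,5,… for q:
  j=4: fails
  j=5: fails
  j=6: fails
  j=7: fails
No j in [4,7] satisfies it → none.

none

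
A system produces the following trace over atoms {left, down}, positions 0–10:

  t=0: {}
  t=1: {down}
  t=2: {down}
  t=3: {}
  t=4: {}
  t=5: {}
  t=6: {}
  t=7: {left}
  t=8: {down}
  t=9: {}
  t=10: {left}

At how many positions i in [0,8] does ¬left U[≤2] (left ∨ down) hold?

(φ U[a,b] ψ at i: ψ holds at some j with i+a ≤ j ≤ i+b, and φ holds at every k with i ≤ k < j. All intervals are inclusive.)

7

Evaluate at each i in [0,8]:
  i=0: ✓ (rhs at j=1; lhs holds on [0,0])
  i=1: ✓ (rhs at j=1)
  i=2: ✓ (rhs at j=2)
  i=3: ✗ (no rhs in [3,5])
  i=4: ✗ (no rhs in [4,6])
  i=5: ✓ (rhs at j=7; lhs holds on [5,6])
  i=6: ✓ (rhs at j=7; lhs holds on [6,6])
  i=7: ✓ (rhs at j=7)
  i=8: ✓ (rhs at j=8)
Positions where it holds: {0, 1, 2, 5, 6, 7, 8} → 7.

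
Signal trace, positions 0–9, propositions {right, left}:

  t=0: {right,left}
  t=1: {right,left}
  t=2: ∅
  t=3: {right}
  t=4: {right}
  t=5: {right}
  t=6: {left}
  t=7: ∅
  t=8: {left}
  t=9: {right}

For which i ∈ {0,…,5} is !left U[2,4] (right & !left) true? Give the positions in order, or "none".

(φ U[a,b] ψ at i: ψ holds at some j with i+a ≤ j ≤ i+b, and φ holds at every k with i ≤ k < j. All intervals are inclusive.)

2, 3

Evaluate at each i in [0,5]:
  i=0: ✗ (lhs fails at k=0 before rhs at j=3)
  i=1: ✗ (lhs fails at k=1 before rhs at j=3)
  i=2: ✓ (rhs at j=4; lhs holds on [2,3])
  i=3: ✓ (rhs at j=5; lhs holds on [3,4])
  i=4: ✗ (no rhs in [6,8])
  i=5: ✗ (lhs fails at k=6 before rhs at j=9)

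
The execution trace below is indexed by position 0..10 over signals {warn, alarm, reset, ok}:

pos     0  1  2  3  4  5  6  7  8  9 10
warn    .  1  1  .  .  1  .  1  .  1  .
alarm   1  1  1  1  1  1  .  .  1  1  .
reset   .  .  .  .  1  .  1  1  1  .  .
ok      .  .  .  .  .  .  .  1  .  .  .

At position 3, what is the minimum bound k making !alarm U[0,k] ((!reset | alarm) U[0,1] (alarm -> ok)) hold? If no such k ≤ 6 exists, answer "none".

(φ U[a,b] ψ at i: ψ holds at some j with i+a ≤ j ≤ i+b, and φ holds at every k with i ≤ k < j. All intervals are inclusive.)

none

Need earliest j ≥ 3 with ((!reset | alarm) U[0,1] (alarm -> ok)), and !alarm at every k in [3,j-1].
  j=3: rhs fails.
  j=4: rhs fails.
  j=5: rhs holds but lhs fails at k=3.
  j=6: rhs holds but lhs fails at k=3.
  j=7: rhs holds but lhs fails at k=3.
  j=8: rhs fails.
  j=9: rhs holds but lhs fails at k=3.
No witness within the range → none.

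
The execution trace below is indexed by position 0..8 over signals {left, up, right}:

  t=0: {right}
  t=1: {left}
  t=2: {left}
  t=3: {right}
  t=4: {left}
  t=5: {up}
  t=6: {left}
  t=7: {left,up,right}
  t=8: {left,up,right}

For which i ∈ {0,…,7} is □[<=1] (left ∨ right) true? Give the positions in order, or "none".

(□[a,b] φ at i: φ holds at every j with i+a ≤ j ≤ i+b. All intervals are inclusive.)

0, 1, 2, 3, 6, 7

Evaluate at each i in [0,7]:
  i=0: ✓ (all of [0,1])
  i=1: ✓ (all of [1,2])
  i=2: ✓ (all of [2,3])
  i=3: ✓ (all of [3,4])
  i=4: ✗ (fails at j=5)
  i=5: ✗ (fails at j=5)
  i=6: ✓ (all of [6,7])
  i=7: ✓ (all of [7,8])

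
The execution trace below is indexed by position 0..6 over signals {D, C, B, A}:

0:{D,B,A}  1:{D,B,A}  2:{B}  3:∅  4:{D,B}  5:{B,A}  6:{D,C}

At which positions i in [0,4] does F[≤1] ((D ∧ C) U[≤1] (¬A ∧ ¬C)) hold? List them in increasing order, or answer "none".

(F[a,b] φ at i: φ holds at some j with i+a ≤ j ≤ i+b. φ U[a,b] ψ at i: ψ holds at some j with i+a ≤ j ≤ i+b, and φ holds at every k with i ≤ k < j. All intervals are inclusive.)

1, 2, 3, 4

Evaluate at each i in [0,4]:
  i=0: ✗ (none in [0,1])
  i=1: ✓ (witness j=2)
  i=2: ✓ (witness j=2)
  i=3: ✓ (witness j=3)
  i=4: ✓ (witness j=4)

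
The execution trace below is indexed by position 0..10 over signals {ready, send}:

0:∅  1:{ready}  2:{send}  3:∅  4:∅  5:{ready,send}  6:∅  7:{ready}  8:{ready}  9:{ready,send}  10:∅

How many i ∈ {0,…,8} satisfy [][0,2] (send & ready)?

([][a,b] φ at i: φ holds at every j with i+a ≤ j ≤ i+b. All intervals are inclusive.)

Evaluate at each i in [0,8]:
  i=0: ✗ (fails at j=0)
  i=1: ✗ (fails at j=1)
  i=2: ✗ (fails at j=2)
  i=3: ✗ (fails at j=3)
  i=4: ✗ (fails at j=4)
  i=5: ✗ (fails at j=6)
  i=6: ✗ (fails at j=6)
  i=7: ✗ (fails at j=7)
  i=8: ✗ (fails at j=8)
Positions where it holds: {} → 0.

0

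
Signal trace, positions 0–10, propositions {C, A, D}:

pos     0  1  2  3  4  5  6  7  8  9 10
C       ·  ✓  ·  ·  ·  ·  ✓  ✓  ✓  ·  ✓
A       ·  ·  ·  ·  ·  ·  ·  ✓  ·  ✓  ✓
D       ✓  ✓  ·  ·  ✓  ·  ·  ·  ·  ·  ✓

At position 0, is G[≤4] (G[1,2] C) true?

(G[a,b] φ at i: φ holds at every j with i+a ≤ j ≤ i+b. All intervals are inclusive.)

No

Check G[1,2] C at every j in [0,4]:
  j=0: fails at 2
  j=1: fails at 2
  j=2: fails at 3
  j=3: fails at 4
  j=4: fails at 5
Fails at j=0 → formula fails.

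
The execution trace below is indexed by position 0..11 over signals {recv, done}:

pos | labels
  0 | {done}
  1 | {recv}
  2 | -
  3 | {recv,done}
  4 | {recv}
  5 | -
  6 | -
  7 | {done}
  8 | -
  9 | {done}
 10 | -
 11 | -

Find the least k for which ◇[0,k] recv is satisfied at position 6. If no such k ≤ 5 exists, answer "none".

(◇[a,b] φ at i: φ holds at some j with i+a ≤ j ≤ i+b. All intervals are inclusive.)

none

Scan j = 6,7,… for recv:
  j=6: fails
  j=7: fails
  j=8: fails
  j=9: fails
  j=10: fails
  j=11: fails
No j in [6,11] satisfies it → none.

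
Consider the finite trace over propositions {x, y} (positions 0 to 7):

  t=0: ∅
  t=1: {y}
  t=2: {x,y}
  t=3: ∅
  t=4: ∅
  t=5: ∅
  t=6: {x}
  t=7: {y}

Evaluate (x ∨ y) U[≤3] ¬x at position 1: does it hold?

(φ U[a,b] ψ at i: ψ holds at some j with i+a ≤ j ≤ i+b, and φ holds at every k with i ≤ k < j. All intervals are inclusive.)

Holds

Need some j in [1,4] with ¬x, and (x ∨ y) at every k in [1,j-1].
  j=1: ¬x holds; no prefix to check → satisfied.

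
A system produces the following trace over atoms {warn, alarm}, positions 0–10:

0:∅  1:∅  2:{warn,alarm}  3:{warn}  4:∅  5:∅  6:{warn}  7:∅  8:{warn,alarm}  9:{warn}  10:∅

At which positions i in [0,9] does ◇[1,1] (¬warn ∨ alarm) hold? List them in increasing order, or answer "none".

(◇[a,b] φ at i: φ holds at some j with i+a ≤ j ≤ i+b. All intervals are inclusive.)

Evaluate at each i in [0,9]:
  i=0: ✓ (witness j=1)
  i=1: ✓ (witness j=2)
  i=2: ✗ (none in [3,3])
  i=3: ✓ (witness j=4)
  i=4: ✓ (witness j=5)
  i=5: ✗ (none in [6,6])
  i=6: ✓ (witness j=7)
  i=7: ✓ (witness j=8)
  i=8: ✗ (none in [9,9])
  i=9: ✓ (witness j=10)

0, 1, 3, 4, 6, 7, 9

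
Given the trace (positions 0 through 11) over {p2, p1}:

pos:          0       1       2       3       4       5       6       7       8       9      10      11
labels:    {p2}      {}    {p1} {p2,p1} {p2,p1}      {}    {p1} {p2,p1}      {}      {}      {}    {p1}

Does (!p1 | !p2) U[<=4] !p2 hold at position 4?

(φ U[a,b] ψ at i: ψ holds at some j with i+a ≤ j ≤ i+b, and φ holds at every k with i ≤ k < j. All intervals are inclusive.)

Need some j in [4,8] with !p2, and (!p1 | !p2) at every k in [4,j-1].
  j=4: !p2 false.
  j=5: !p2 holds, but (!p1 | !p2) fails at k=4 → not this j.
  j=6: !p2 holds, but (!p1 | !p2) fails at k=4 → not this j.
  j=7: !p2 false.
  j=8: !p2 holds, but (!p1 | !p2) fails at k=4 → not this j.
No j in the window works → until fails.

Does not hold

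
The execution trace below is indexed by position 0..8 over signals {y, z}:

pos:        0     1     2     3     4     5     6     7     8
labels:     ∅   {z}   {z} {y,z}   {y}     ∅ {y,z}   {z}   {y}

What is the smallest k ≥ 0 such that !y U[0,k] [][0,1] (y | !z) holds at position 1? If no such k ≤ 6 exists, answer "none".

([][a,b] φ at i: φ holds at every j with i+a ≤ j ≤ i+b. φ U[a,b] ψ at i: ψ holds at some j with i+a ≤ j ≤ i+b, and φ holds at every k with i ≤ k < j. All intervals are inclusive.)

Need earliest j ≥ 1 with [][0,1] (y | !z), and !y at every k in [1,j-1].
  j=1: rhs fails.
  j=2: rhs fails.
  j=3: rhs holds; lhs holds on [1,2]. k = 2.

2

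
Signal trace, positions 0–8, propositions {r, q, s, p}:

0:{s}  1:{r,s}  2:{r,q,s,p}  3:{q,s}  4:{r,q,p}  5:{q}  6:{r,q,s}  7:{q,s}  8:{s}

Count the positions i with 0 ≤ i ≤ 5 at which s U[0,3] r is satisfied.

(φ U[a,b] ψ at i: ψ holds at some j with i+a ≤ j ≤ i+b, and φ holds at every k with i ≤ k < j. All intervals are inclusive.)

5

Evaluate at each i in [0,5]:
  i=0: ✓ (rhs at j=1; lhs holds on [0,0])
  i=1: ✓ (rhs at j=1)
  i=2: ✓ (rhs at j=2)
  i=3: ✓ (rhs at j=4; lhs holds on [3,3])
  i=4: ✓ (rhs at j=4)
  i=5: ✗ (lhs fails at k=5 before rhs at j=6)
Positions where it holds: {0, 1, 2, 3, 4} → 5.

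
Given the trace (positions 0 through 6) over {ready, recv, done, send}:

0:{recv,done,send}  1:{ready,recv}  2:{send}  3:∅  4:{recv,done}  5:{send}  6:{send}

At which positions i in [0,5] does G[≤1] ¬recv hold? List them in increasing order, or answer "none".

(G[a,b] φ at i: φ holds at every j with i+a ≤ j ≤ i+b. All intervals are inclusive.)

Evaluate at each i in [0,5]:
  i=0: ✗ (fails at j=0)
  i=1: ✗ (fails at j=1)
  i=2: ✓ (all of [2,3])
  i=3: ✗ (fails at j=4)
  i=4: ✗ (fails at j=4)
  i=5: ✓ (all of [5,6])

2, 5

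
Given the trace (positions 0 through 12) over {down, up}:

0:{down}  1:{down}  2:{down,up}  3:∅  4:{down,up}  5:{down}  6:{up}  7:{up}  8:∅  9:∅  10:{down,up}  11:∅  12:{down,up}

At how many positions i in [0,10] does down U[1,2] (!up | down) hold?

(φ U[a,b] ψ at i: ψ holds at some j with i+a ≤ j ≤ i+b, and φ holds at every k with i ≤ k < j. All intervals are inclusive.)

5

Evaluate at each i in [0,10]:
  i=0: ✓ (rhs at j=1; lhs holds on [0,0])
  i=1: ✓ (rhs at j=2; lhs holds on [1,1])
  i=2: ✓ (rhs at j=3; lhs holds on [2,2])
  i=3: ✗ (lhs fails at k=3 before rhs at j=4)
  i=4: ✓ (rhs at j=5; lhs holds on [4,4])
  i=5: ✗ (no rhs in [6,7])
  i=6: ✗ (lhs fails at k=6 before rhs at j=8)
  i=7: ✗ (lhs fails at k=7 before rhs at j=8)
  i=8: ✗ (lhs fails at k=8 before rhs at j=9)
  i=9: ✗ (lhs fails at k=9 before rhs at j=10)
  i=10: ✓ (rhs at j=11; lhs holds on [10,10])
Positions where it holds: {0, 1, 2, 4, 10} → 5.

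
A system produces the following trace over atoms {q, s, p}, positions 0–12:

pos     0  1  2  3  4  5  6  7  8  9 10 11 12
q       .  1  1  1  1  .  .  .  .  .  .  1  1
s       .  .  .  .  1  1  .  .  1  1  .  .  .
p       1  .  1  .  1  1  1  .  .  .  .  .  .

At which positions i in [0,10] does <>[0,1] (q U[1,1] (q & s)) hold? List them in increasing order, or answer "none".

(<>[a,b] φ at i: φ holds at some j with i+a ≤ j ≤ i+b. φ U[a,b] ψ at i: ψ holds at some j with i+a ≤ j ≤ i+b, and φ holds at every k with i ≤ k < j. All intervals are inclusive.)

Evaluate at each i in [0,10]:
  i=0: ✗ (none in [0,1])
  i=1: ✗ (none in [1,2])
  i=2: ✓ (witness j=3)
  i=3: ✓ (witness j=3)
  i=4: ✗ (none in [4,5])
  i=5: ✗ (none in [5,6])
  i=6: ✗ (none in [6,7])
  i=7: ✗ (none in [7,8])
  i=8: ✗ (none in [8,9])
  i=9: ✗ (none in [9,10])
  i=10: ✗ (none in [10,11])

2, 3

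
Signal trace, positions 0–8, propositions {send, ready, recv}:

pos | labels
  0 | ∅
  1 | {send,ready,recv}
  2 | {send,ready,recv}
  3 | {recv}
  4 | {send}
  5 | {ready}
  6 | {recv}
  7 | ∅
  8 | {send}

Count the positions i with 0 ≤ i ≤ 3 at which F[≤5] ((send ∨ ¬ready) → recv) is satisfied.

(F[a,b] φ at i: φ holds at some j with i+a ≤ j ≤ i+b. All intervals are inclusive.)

Evaluate at each i in [0,3]:
  i=0: ✓ (witness j=1)
  i=1: ✓ (witness j=1)
  i=2: ✓ (witness j=2)
  i=3: ✓ (witness j=3)
Positions where it holds: {0, 1, 2, 3} → 4.

4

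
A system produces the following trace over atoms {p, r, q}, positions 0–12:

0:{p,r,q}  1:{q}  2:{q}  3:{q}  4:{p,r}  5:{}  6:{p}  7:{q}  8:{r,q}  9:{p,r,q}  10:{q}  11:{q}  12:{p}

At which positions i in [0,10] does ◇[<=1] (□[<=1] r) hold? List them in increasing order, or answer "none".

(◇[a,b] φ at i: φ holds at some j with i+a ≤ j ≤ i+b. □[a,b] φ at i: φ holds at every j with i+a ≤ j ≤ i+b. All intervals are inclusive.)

7, 8

Evaluate at each i in [0,10]:
  i=0: ✗ (none in [0,1])
  i=1: ✗ (none in [1,2])
  i=2: ✗ (none in [2,3])
  i=3: ✗ (none in [3,4])
  i=4: ✗ (none in [4,5])
  i=5: ✗ (none in [5,6])
  i=6: ✗ (none in [6,7])
  i=7: ✓ (witness j=8)
  i=8: ✓ (witness j=8)
  i=9: ✗ (none in [9,10])
  i=10: ✗ (none in [10,11])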